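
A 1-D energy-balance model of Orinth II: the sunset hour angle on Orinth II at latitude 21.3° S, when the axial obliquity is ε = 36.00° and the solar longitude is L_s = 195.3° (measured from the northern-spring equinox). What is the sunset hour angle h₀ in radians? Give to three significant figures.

h₀ = 1.63 rad

Solar declination: sin δ = sin ε · sin L_s = sin 36.00° × sin 195.3° = -0.15510, so δ = -8.923°.
cos h₀ = −tan ϕ · tan δ = −tan(-21.3°) × tan(-8.923°) = -0.0612, so h₀ = 1.6320 rad = 93.51°.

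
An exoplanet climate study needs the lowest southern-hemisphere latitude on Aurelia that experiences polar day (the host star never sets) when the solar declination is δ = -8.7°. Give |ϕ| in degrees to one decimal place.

|ϕ| = 81.3°

Polar day requires cos h₀ = −tan ϕ tan δ ≤ −1, i.e. tan ϕ tan δ ≥ 1.
The boundary is |tan ϕ| · |tan δ| = 1, so |ϕ| = 90° − |δ| = 90° − 8.7° = 81.3° in the southern hemisphere.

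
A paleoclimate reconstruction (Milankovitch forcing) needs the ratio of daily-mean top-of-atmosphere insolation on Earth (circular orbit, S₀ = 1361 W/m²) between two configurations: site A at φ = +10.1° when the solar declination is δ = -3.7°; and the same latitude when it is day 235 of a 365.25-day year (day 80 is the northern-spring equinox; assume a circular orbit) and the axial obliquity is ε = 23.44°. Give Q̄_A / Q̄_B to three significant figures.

— Configuration A (φ=+10.1°):
cos H₀ = −tan(+10.1°) tan(-3.700°) = 0.0115, H₀ = 1.5593 rad.
Bracket: H₀ sin φ sin δ + cos φ cos δ sin H₀ = 1.5593×0.17537×-0.06453 + 0.98450×0.99792×0.99993 = -0.017646 + 0.982383 = 0.964737.
Q̄ = (S₀/π) × [bracket] = (1361/π) × 0.964737 = 417.94 W/m².
— Configuration B (φ=+10.1°):
Solar longitude: λ_s = 360° × (235 − 80)/365.25 = 152.772°.
sin δ = sin 23.44° × sin 152.772° = 0.18200, so δ = +10.486°.
cos H₀ = −tan(+10.1°) tan(+10.486°) = -0.0330, H₀ = 1.6038 rad.
Bracket: H₀ sin φ sin δ + cos φ cos δ sin H₀ = 1.6038×0.17537×0.18200 + 0.98450×0.98330×0.99946 = 0.051189 + 0.967536 = 1.018725.
Q̄ = (S₀/π) × [bracket] = (1361/π) × 1.018725 = 441.33 W/m².
Ratio Q̄_A / Q̄_B = 417.94 / 441.33 = 0.9470.

Q̄_A / Q̄_B ≈ 0.947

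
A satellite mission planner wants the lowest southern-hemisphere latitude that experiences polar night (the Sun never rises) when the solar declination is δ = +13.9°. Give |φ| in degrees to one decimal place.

Polar night requires cos H₀ = −tan φ tan δ ≥ 1, i.e. tan φ tan δ ≤ −1.
The boundary is |tan φ| · |tan δ| = 1, so |φ| = 90° − |δ| = 90° − 13.9° = 76.1° in the southern hemisphere.

|φ| = 76.1°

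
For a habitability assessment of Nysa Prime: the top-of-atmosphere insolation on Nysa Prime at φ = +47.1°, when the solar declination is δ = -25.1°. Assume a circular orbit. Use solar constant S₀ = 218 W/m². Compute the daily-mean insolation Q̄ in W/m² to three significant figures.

Q̄ ≈ 14.5 W/m²

cos H₀ = −tan(+47.1°) tan(-25.100°) = 0.5041, H₀ = 1.0425 rad.
Bracket: H₀ sin φ sin δ + cos φ cos δ sin H₀ = 1.0425×0.73254×-0.42420 + 0.68072×0.90557×0.86365 = -0.323950 + 0.532388 = 0.208438.
Q̄ = (S₀/π) × [bracket] = (218/π) × 0.208438 = 14.46 W/m².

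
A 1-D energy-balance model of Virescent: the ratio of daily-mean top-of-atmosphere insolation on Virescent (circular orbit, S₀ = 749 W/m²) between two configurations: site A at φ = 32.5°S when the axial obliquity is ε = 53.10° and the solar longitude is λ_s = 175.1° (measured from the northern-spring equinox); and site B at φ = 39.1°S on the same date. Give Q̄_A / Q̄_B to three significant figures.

Q̄_A / Q̄_B ≈ 1.11

— Configuration A (φ=-32.5°):
Solar declination: sin δ = sin ε · sin λ_s = sin 53.10° × sin 175.1° = 0.06831, so δ = +3.917°.
cos H₀ = −tan(-32.5°) tan(+3.917°) = 0.0436, H₀ = 1.5272 rad.
Bracket: H₀ sin φ sin δ + cos φ cos δ sin H₀ = 1.5272×-0.53730×0.06831 + 0.84339×0.99766×0.99905 = -0.056053 + 0.840617 = 0.784564.
Q̄ = (S₀/π) × [bracket] = (749/π) × 0.784564 = 187.05 W/m².
— Configuration B (φ=-39.1°):
cos H₀ = −tan(-39.1°) tan(+3.917°) = 0.0556, H₀ = 1.5151 rad.
Bracket: H₀ sin φ sin δ + cos φ cos δ sin H₀ = 1.5151×-0.63068×0.06831 + 0.77605×0.99766×0.99845 = -0.065273 + 0.773034 = 0.707761.
Q̄ = (S₀/π) × [bracket] = (749/π) × 0.707761 = 168.74 W/m².
Ratio Q̄_A / Q̄_B = 187.05 / 168.74 = 1.109.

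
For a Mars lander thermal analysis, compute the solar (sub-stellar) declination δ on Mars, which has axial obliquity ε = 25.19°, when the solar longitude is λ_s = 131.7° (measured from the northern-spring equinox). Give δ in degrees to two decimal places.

sin δ = sin ε · sin λ_s = sin 25.19° × sin 131.7° = 0.317785.
δ = arcsin(0.317785) = +18.53°.

δ = +18.53°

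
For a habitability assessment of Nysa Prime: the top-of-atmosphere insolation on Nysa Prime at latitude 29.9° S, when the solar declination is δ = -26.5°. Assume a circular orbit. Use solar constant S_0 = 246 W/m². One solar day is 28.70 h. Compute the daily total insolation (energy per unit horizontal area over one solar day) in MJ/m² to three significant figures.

cos h₀ = −tan(-29.9°) tan(-26.500°) = -0.2867, h₀ = 1.8616 rad.
Bracket: h₀ sin ϕ sin δ + cos ϕ cos δ sin h₀ = 1.8616×-0.49849×-0.44620 + 0.86690×0.89493×0.95802 = 0.414069 + 0.743246 = 1.157315.
Q̄ = (S_0/π) × [bracket] = (246/π) × 1.157315 = 90.623 W/m².
Daily total = Q̄ × 28.70 h × 3600 s/h = 90.623 × 28.70 × 3600 / 10⁶ = 9.363 MJ/m².

9.36 MJ/m²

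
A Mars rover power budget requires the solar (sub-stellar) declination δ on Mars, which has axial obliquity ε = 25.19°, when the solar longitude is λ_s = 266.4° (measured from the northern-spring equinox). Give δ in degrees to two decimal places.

δ = -25.14°

sin δ = sin ε · sin λ_s = sin 25.19° × sin 266.4° = -0.424781.
δ = arcsin(-0.424781) = -25.14°.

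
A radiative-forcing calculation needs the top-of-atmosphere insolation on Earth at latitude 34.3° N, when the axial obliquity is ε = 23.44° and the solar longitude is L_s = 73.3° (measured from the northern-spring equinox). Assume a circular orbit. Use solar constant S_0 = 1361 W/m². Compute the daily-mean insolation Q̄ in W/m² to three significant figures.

Q̄ ≈ 490 W/m²

Solar declination: sin δ = sin ε · sin L_s = sin 23.44° × sin 73.3° = 0.38101, so δ = +22.396°.
cos h₀ = −tan(+34.3°) tan(+22.396°) = -0.2811, h₀ = 1.8557 rad.
Bracket: h₀ sin ϕ sin δ + cos ϕ cos δ sin h₀ = 1.8557×0.56353×0.38101 + 0.82610×0.92457×0.95967 = 0.398438 + 0.732984 = 1.131422.
Q̄ = (S_0/π) × [bracket] = (1361/π) × 1.131422 = 490.2 W/m².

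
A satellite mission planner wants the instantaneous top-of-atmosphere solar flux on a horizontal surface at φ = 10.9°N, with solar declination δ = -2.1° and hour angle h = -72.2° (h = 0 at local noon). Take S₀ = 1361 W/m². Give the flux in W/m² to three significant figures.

399 W/m²

cos θ_z = sin φ sin δ + cos φ cos δ cos h = -0.006929 + 0.299979 = 0.293050.
Flux = S₀ · cos θ_z = 1361 × 0.293050 = 398.8 W/m².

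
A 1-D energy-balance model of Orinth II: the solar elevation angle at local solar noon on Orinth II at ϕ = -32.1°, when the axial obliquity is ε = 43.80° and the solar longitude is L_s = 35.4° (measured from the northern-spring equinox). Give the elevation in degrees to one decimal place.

34.3°

Solar declination: sin δ = sin ε · sin L_s = sin 43.80° × sin 35.4° = 0.40095, so δ = +23.637°.
At local noon the hour angle is zero, so the zenith angle equals |ϕ − δ| = |-32.1° − (+23.637°)| = 55.737°.
Elevation = 90° − 55.737° = 34.3°.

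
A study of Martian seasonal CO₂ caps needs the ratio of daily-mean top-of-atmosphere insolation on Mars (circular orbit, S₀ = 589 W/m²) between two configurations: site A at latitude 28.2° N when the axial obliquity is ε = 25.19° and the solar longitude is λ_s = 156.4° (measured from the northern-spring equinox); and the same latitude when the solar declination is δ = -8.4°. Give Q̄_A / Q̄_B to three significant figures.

— Configuration A (φ=+28.2°):
Solar declination: sin δ = sin ε · sin λ_s = sin 25.19° × sin 156.4° = 0.17040, so δ = +9.811°.
cos H₀ = −tan(+28.2°) tan(+9.811°) = -0.0927, H₀ = 1.6637 rad.
Bracket: H₀ sin φ sin δ + cos φ cos δ sin H₀ = 1.6637×0.47255×0.17040 + 0.88130×0.98538×0.99569 = 0.133965 + 0.864673 = 0.998638.
Q̄ = (S₀/π) × [bracket] = (589/π) × 0.998638 = 187.23 W/m².
— Configuration B (φ=+28.2°):
cos H₀ = −tan(+28.2°) tan(-8.400°) = 0.0792, H₀ = 1.4915 rad.
Bracket: H₀ sin φ sin δ + cos φ cos δ sin H₀ = 1.4915×0.47255×-0.14608 + 0.88130×0.98927×0.99686 = -0.102958 + 0.869106 = 0.766148.
Q̄ = (S₀/π) × [bracket] = (589/π) × 0.766148 = 143.64 W/m².
Ratio Q̄_A / Q̄_B = 187.23 / 143.64 = 1.303.

Q̄_A / Q̄_B ≈ 1.30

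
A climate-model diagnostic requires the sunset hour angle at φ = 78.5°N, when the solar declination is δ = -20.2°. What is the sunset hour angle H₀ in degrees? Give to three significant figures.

cos H₀ = −tan φ · tan δ = 1.8084 ≥ 1, so the Sun never rises (polar night) and H₀ = 0.

H₀ = 0.00°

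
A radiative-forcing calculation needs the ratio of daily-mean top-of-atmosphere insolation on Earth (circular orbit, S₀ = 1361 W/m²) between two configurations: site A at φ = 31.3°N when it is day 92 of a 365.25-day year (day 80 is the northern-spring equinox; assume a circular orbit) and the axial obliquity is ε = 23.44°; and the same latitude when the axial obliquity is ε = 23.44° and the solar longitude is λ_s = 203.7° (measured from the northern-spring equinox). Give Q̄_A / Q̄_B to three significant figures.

— Configuration A (φ=+31.3°):
Solar longitude: λ_s = 360° × (92 − 80)/365.25 = 11.828°.
sin δ = sin 23.44° × sin 11.828° = 0.08153, so δ = +4.677°.
cos H₀ = −tan(+31.3°) tan(+4.677°) = -0.0497, H₀ = 1.6206 rad.
Bracket: H₀ sin φ sin δ + cos φ cos δ sin H₀ = 1.6206×0.51952×0.08153 + 0.85446×0.99667×0.99876 = 0.068643 + 0.850559 = 0.919202.
Q̄ = (S₀/π) × [bracket] = (1361/π) × 0.919202 = 398.22 W/m².
— Configuration B (φ=+31.3°):
Solar declination: sin δ = sin ε · sin λ_s = sin 23.44° × sin 203.7° = -0.15989, so δ = -9.201°.
cos H₀ = −tan(+31.3°) tan(-9.201°) = 0.0985, H₀ = 1.4722 rad.
Bracket: H₀ sin φ sin δ + cos φ cos δ sin H₀ = 1.4722×0.51952×-0.15989 + 0.85446×0.98713×0.99514 = -0.122290 + 0.839364 = 0.717074.
Q̄ = (S₀/π) × [bracket] = (1361/π) × 0.717074 = 310.65 W/m².
Ratio Q̄_A / Q̄_B = 398.22 / 310.65 = 1.282.

Q̄_A / Q̄_B ≈ 1.28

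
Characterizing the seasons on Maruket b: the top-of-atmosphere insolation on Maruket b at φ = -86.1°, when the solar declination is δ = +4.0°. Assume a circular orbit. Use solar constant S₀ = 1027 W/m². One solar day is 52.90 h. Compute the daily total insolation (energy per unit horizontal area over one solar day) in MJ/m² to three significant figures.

cos H₀ = −tan(-86.1°) tan(+4.000°) = 1.0257 ≥ 1 ⇒ polar night, H₀ = 0 and Q̄ = 0.
Daily total = Q̄ × 52.90 h × 3600 s/h = 0.00 MJ/m².

0.00 MJ/m²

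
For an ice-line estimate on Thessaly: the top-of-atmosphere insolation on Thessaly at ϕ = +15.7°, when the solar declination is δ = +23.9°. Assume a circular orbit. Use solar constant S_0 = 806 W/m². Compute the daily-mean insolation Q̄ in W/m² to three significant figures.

Q̄ ≈ 272 W/m²

cos h₀ = −tan(+15.7°) tan(+23.900°) = -0.1246, h₀ = 1.6957 rad.
Bracket: h₀ sin ϕ sin δ + cos ϕ cos δ sin h₀ = 1.6957×0.27060×0.40514 + 0.96269×0.91425×0.99221 = 0.185901 + 0.873283 = 1.059184.
Q̄ = (S_0/π) × [bracket] = (806/π) × 1.059184 = 271.7 W/m².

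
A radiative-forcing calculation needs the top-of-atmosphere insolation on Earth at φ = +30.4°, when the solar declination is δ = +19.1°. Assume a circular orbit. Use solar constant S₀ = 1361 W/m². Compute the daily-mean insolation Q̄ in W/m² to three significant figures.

Q̄ ≈ 473 W/m²

cos H₀ = −tan(+30.4°) tan(+19.100°) = -0.2032, H₀ = 1.7754 rad.
Bracket: H₀ sin φ sin δ + cos φ cos δ sin H₀ = 1.7754×0.50603×0.32722 + 0.86251×0.94495×0.97915 = 0.293976 + 0.798035 = 1.092011.
Q̄ = (S₀/π) × [bracket] = (1361/π) × 1.092011 = 473.1 W/m².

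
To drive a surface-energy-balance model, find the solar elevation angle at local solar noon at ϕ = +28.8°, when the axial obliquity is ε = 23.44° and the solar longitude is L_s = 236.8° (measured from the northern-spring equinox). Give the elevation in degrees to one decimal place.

41.8°

Solar declination: sin δ = sin ε · sin L_s = sin 23.44° × sin 236.8° = -0.33286, so δ = -19.442°.
At local noon the hour angle is zero, so the zenith angle equals |ϕ − δ| = |+28.8° − (-19.442°)| = 48.242°.
Elevation = 90° − 48.242° = 41.8°.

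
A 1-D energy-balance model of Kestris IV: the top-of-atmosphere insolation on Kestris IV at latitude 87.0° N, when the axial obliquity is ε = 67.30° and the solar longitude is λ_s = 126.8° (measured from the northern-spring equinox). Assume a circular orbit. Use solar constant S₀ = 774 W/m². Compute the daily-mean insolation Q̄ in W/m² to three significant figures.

Solar declination: sin δ = sin ε · sin λ_s = sin 67.30° × sin 126.8° = 0.73871, so δ = +47.621°.
cos H₀ = −tan(+87.0°) tan(+47.621°) = -20.9121 ≤ −1 ⇒ polar day, H₀ = π.
Bracket: H₀ sin φ sin δ + cos φ cos δ sin H₀ = 3.1416×0.99863×0.73871 + 0.05234×0.67403×0.00000 = 2.317552 + 0.000000 = 2.317552.
Q̄ = (S₀/π) × [bracket] = (774/π) × 2.317552 = 571.0 W/m².

Q̄ ≈ 571 W/m²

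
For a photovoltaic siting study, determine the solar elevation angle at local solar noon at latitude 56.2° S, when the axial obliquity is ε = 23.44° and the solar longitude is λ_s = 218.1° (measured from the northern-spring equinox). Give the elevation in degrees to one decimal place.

48.0°

Solar declination: sin δ = sin ε · sin λ_s = sin 23.44° × sin 218.1° = -0.24545, so δ = -14.208°.
At local noon the hour angle is zero, so the zenith angle equals |φ − δ| = |-56.2° − (-14.208°)| = 41.992°.
Elevation = 90° − 41.992° = 48.0°.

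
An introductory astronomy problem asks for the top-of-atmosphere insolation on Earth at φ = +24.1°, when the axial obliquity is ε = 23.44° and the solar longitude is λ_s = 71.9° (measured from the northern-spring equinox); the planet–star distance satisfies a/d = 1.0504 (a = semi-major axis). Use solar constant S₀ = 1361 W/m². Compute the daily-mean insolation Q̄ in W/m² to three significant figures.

Solar declination: sin δ = sin ε · sin λ_s = sin 23.44° × sin 71.9° = 0.37810, so δ = +22.216°.
cos H₀ = −tan(+24.1°) tan(+22.216°) = -0.1827, H₀ = 1.7545 rad.
Bracket: H₀ sin φ sin δ + cos φ cos δ sin H₀ = 1.7545×0.40833×0.37810 + 0.91283×0.92576×0.98317 = 0.270877 + 0.830839 = 1.101716.
Inverse-square distance factor (a/d)² = 1.0504² = 1.103340.
Q̄ = (S₀/π) × 1.103340 × [bracket] = (1361/π) × 1.103340 × 1.101716 = 526.6 W/m².

Q̄ ≈ 527 W/m²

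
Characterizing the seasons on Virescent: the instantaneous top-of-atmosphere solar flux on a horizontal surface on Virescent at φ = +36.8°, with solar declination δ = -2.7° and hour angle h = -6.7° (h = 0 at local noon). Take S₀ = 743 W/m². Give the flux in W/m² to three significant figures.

cos θ_z = sin φ sin δ + cos φ cos δ cos h = -0.028218 + 0.794380 = 0.766162.
Flux = S₀ · cos θ_z = 743 × 0.766162 = 569.3 W/m².

569 W/m²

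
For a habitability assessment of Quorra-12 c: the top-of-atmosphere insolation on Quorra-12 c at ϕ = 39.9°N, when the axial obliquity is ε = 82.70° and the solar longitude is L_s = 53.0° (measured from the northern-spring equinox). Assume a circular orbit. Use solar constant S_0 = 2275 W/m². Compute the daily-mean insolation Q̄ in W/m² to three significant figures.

Q̄ ≈ 1.16e+03 W/m²

Solar declination: sin δ = sin ε · sin L_s = sin 82.70° × sin 53.0° = 0.79216, so δ = +52.388°.
cos h₀ = −tan(+39.9°) tan(+52.388°) = -1.0853 ≤ −1 ⇒ polar day, h₀ = π.
Bracket: h₀ sin ϕ sin δ + cos ϕ cos δ sin h₀ = 3.1416×0.64145×0.79216 + 0.76717×0.61031×0.00000 = 1.596344 + 0.000000 = 1.596344.
Q̄ = (S_0/π) × [bracket] = (2275/π) × 1.596344 = 1156 W/m².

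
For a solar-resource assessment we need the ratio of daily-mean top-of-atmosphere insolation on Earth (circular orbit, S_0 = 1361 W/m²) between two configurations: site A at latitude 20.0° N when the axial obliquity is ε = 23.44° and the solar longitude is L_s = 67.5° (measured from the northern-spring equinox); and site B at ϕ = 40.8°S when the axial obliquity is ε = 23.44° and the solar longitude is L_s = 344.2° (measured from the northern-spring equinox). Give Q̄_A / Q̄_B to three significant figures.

— Configuration A (ϕ=+20.0°):
Solar declination: sin δ = sin ε · sin L_s = sin 23.44° × sin 67.5° = 0.36751, so δ = +21.562°.
cos h₀ = −tan(+20.0°) tan(+21.562°) = -0.1438, h₀ = 1.7151 rad.
Bracket: h₀ sin ϕ sin δ + cos ϕ cos δ sin h₀ = 1.7151×0.34202×0.36751 + 0.93969×0.93002×0.98960 = 0.215581 + 0.864842 = 1.080423.
Q̄ = (S_0/π) × [bracket] = (1361/π) × 1.080423 = 468.06 W/m².
— Configuration B (ϕ=-40.8°):
Solar declination: sin δ = sin ε · sin L_s = sin 23.44° × sin 344.2° = -0.10831, so δ = -6.218°.
cos h₀ = −tan(-40.8°) tan(-6.218°) = -0.0940, h₀ = 1.6650 rad.
Bracket: h₀ sin ϕ sin δ + cos ϕ cos δ sin h₀ = 1.6650×-0.65342×-0.10831 + 0.75700×0.99412×0.99557 = 0.117835 + 0.749215 = 0.867050.
Q̄ = (S_0/π) × [bracket] = (1361/π) × 0.867050 = 375.62 W/m².
Ratio Q̄_A / Q̄_B = 468.06 / 375.62 = 1.246.

Q̄_A / Q̄_B ≈ 1.25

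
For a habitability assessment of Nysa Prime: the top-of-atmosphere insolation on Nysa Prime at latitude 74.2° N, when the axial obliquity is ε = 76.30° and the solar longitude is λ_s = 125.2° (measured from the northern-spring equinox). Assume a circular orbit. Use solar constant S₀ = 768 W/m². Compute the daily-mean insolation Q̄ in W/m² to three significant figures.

Solar declination: sin δ = sin ε · sin λ_s = sin 76.30° × sin 125.2° = 0.79390, so δ = +52.551°.
cos H₀ = −tan(+74.2°) tan(+52.551°) = -4.6140 ≤ −1 ⇒ polar day, H₀ = π.
Bracket: H₀ sin φ sin δ + cos φ cos δ sin H₀ = 3.1416×0.96222×0.79390 + 0.27228×0.60805×0.00000 = 2.399889 + 0.000000 = 2.399889.
Q̄ = (S₀/π) × [bracket] = (768/π) × 2.399889 = 586.7 W/m².

Q̄ ≈ 587 W/m²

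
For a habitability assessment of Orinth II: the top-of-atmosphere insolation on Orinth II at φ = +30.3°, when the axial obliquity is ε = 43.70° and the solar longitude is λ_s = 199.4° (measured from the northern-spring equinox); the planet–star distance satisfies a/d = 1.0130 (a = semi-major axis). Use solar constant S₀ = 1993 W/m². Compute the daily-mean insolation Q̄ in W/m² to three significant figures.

Solar declination: sin δ = sin ε · sin λ_s = sin 43.70° × sin 199.4° = -0.22948, so δ = -13.267°.
cos H₀ = −tan(+30.3°) tan(-13.267°) = 0.1378, H₀ = 1.4326 rad.
Bracket: H₀ sin φ sin δ + cos φ cos δ sin H₀ = 1.4326×0.50453×-0.22948 + 0.86340×0.97331×0.99046 = -0.165866 + 0.832339 = 0.666473.
Inverse-square distance factor (a/d)² = 1.0130² = 1.026169.
Q̄ = (S₀/π) × 1.026169 × [bracket] = (1993/π) × 1.026169 × 0.666473 = 433.9 W/m².

Q̄ ≈ 434 W/m²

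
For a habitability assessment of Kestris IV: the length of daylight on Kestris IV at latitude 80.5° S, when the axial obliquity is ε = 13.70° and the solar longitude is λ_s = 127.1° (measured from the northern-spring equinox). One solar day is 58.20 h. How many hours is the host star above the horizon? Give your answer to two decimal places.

0.00 h

Solar declination: sin δ = sin ε · sin λ_s = sin 13.70° × sin 127.1° = 0.18890, so δ = +10.888°.
cos H₀ = −tan φ · tan δ = 1.1495 ≥ 1, so the host star never rises (polar night) and H₀ = 0.
Daylight = 2H₀/(2π) × 58.20 h = (0.0000/π) × 58.20 = 0.00 h.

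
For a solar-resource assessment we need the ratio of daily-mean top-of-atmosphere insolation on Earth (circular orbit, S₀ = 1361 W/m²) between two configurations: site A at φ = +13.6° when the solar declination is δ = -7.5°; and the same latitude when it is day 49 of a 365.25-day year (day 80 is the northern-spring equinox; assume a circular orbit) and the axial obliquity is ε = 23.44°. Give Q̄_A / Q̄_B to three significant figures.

— Configuration A (φ=+13.6°):
cos H₀ = −tan(+13.6°) tan(-7.500°) = 0.0319, H₀ = 1.5389 rad.
Bracket: H₀ sin φ sin δ + cos φ cos δ sin H₀ = 1.5389×0.23514×-0.13053 + 0.97196×0.99144×0.99949 = -0.047233 + 0.963149 = 0.915916.
Q̄ = (S₀/π) × [bracket] = (1361/π) × 0.915916 = 396.79 W/m².
— Configuration B (φ=+13.6°):
Solar longitude: λ_s = 360° × (49 − 80)/365.25 = -30.554°, i.e. -30.554° + 360° = 329.446°.
sin δ = sin 23.44° × sin 329.446° = -0.20222, so δ = -11.667°.
cos H₀ = −tan(+13.6°) tan(-11.667°) = 0.0500, H₀ = 1.5208 rad.
Bracket: H₀ sin φ sin δ + cos φ cos δ sin H₀ = 1.5208×0.23514×-0.20222 + 0.97196×0.97934×0.99875 = -0.072314 + 0.950689 = 0.878375.
Q̄ = (S₀/π) × [bracket] = (1361/π) × 0.878375 = 380.53 W/m².
Ratio Q̄_A / Q̄_B = 396.79 / 380.53 = 1.043.

Q̄_A / Q̄_B ≈ 1.04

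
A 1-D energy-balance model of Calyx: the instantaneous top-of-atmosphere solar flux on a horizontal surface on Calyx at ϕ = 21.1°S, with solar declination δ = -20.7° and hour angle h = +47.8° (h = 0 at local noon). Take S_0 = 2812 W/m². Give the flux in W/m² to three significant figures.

2.01e+03 W/m²

cos θ_z = sin ϕ sin δ + cos ϕ cos δ cos h = 0.127250 + 0.586228 = 0.713478.
Flux = S_0 · cos θ_z = 2812 × 0.713478 = 2006 W/m².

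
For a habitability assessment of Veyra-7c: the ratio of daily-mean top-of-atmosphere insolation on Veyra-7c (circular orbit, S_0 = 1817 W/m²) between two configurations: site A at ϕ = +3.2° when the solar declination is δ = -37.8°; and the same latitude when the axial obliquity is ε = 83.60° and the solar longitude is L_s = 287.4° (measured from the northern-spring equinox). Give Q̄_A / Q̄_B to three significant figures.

— Configuration A (ϕ=+3.2°):
cos h₀ = −tan(+3.2°) tan(-37.800°) = 0.0434, h₀ = 1.5274 rad.
Bracket: h₀ sin ϕ sin δ + cos ϕ cos δ sin h₀ = 1.5274×0.05582×-0.61291 + 0.99844×0.79016×0.99906 = -0.052256 + 0.788186 = 0.735930.
Q̄ = (S_0/π) × [bracket] = (1817/π) × 0.735930 = 425.64 W/m².
— Configuration B (ϕ=+3.2°):
Solar declination: sin δ = sin ε · sin L_s = sin 83.60° × sin 287.4° = -0.94829, so δ = -71.495°.
cos h₀ = −tan(+3.2°) tan(-71.495°) = 0.1670, h₀ = 1.4030 rad.
Bracket: h₀ sin ϕ sin δ + cos ϕ cos δ sin h₀ = 1.4030×0.05582×-0.94829 + 0.99844×0.31739×0.98595 = -0.074266 + 0.312442 = 0.238176.
Q̄ = (S_0/π) × [bracket] = (1817/π) × 0.238176 = 137.75 W/m².
Ratio Q̄_A / Q̄_B = 425.64 / 137.75 = 3.090.

Q̄_A / Q̄_B ≈ 3.09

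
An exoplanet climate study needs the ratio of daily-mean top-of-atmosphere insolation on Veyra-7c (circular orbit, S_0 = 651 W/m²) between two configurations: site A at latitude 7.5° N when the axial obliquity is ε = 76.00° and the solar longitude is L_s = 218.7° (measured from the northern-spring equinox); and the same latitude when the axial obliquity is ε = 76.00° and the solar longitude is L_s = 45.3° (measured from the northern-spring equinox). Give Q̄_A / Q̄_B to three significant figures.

Q̄_A / Q̄_B ≈ 0.772

— Configuration A (ϕ=+7.5°):
Solar declination: sin δ = sin ε · sin L_s = sin 76.00° × sin 218.7° = -0.60667, so δ = -37.349°.
cos h₀ = −tan(+7.5°) tan(-37.349°) = 0.1005, h₀ = 1.4702 rad.
Bracket: h₀ sin ϕ sin δ + cos ϕ cos δ sin h₀ = 1.4702×0.13053×-0.60667 + 0.99144×0.79495×0.99494 = -0.116423 + 0.784157 = 0.667734.
Q̄ = (S_0/π) × [bracket] = (651/π) × 0.667734 = 138.37 W/m².
— Configuration B (ϕ=+7.5°):
Solar declination: sin δ = sin ε · sin L_s = sin 76.00° × sin 45.3° = 0.68969, so δ = +43.605°.
cos h₀ = −tan(+7.5°) tan(+43.605°) = -0.1254, h₀ = 1.6965 rad.
Bracket: h₀ sin ϕ sin δ + cos ϕ cos δ sin h₀ = 1.6965×0.13053×0.68969 + 0.99144×0.72411×0.99211 = 0.152728 + 0.712247 = 0.864975.
Q̄ = (S_0/π) × [bracket] = (651/π) × 0.864975 = 179.24 W/m².
Ratio Q̄_A / Q̄_B = 138.37 / 179.24 = 0.7720.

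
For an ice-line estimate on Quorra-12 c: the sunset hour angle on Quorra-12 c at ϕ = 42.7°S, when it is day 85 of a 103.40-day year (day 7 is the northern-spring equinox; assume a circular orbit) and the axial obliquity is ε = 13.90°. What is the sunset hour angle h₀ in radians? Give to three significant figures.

Solar longitude: L_s = 360° × (85 − 7)/103.40 = 271.567°.
sin δ = sin 13.90° × sin 271.567° = -0.24014, so δ = -13.895°.
cos h₀ = −tan ϕ · tan δ = −tan(-42.7°) × tan(-13.895°) = -0.2283, so h₀ = 1.8011 rad = 103.20°.

h₀ = 1.80 rad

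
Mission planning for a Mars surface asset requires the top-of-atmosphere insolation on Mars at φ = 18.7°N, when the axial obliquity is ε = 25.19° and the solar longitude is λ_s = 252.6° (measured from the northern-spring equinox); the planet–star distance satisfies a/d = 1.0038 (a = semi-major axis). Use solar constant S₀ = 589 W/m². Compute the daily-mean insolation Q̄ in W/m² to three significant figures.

Solar declination: sin δ = sin ε · sin λ_s = sin 25.19° × sin 252.6° = -0.40615, so δ = -23.963°.
cos H₀ = −tan(+18.7°) tan(-23.963°) = 0.1504, H₀ = 1.4198 rad.
Bracket: H₀ sin φ sin δ + cos φ cos δ sin H₀ = 1.4198×0.32061×-0.40615 + 0.94721×0.91381×0.98862 = -0.184880 + 0.855720 = 0.670840.
Inverse-square distance factor (a/d)² = 1.0038² = 1.007614.
Q̄ = (S₀/π) × 1.007614 × [bracket] = (589/π) × 1.007614 × 0.670840 = 126.7 W/m².

Q̄ ≈ 127 W/m²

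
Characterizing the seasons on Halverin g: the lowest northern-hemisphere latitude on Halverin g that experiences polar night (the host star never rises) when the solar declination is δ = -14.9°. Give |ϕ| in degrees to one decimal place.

|ϕ| = 75.1°

Polar night requires cos h₀ = −tan ϕ tan δ ≥ 1, i.e. tan ϕ tan δ ≤ −1.
The boundary is |tan ϕ| · |tan δ| = 1, so |ϕ| = 90° − |δ| = 90° − 14.9° = 75.1° in the northern hemisphere.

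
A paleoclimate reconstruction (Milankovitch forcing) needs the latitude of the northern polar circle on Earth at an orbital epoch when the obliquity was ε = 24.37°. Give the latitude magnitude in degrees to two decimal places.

The polar circle is the lowest latitude that experiences at least one full rotation of continuous daylight at the northern-summer solstice; it lies at |ϕ| = 90° − ε = 90° − 24.37° = 65.63°.

65.63°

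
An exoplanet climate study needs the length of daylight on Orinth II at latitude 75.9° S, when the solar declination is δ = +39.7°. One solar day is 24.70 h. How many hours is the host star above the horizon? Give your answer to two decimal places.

0.00 h

cos H₀ = −tan φ · tan δ = 3.3052 ≥ 1, so the host star never rises (polar night) and H₀ = 0.
Daylight = 2H₀/(2π) × 24.70 h = (0.0000/π) × 24.70 = 0.00 h.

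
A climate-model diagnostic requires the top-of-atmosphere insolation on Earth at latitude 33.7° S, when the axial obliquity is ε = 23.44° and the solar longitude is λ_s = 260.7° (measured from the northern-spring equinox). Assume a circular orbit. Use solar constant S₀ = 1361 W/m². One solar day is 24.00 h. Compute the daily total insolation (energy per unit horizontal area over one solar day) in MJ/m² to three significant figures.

42.6 MJ/m²

Solar declination: sin δ = sin ε · sin λ_s = sin 23.44° × sin 260.7° = -0.39256, so δ = -23.114°.
cos H₀ = −tan(-33.7°) tan(-23.114°) = -0.2847, H₀ = 1.8594 rad.
Bracket: H₀ sin φ sin δ + cos φ cos δ sin H₀ = 1.8594×-0.55484×-0.39256 + 0.83195×0.91973×0.95863 = 0.404992 + 0.733514 = 1.138506.
Q̄ = (S₀/π) × [bracket] = (1361/π) × 1.138506 = 493.22 W/m².
Daily total = Q̄ × 24.00 h × 3600 s/h = 493.22 × 24.00 × 3600 / 10⁶ = 42.61 MJ/m².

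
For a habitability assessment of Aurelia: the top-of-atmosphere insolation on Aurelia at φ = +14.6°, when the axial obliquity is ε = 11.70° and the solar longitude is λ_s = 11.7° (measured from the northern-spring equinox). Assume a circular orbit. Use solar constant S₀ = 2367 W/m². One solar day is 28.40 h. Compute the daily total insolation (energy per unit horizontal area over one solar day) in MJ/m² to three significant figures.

Solar declination: sin δ = sin ε · sin λ_s = sin 11.70° × sin 11.7° = 0.04112, so δ = +2.357°.
cos H₀ = −tan(+14.6°) tan(+2.357°) = -0.0107, H₀ = 1.5815 rad.
Bracket: H₀ sin φ sin δ + cos φ cos δ sin H₀ = 1.5815×0.25207×0.04112 + 0.96771×0.99915×0.99994 = 0.016392 + 0.966829 = 0.983221.
Q̄ = (S₀/π) × [bracket] = (2367/π) × 0.983221 = 740.80 W/m².
Daily total = Q̄ × 28.40 h × 3600 s/h = 740.80 × 28.40 × 3600 / 10⁶ = 75.74 MJ/m².

75.7 MJ/m²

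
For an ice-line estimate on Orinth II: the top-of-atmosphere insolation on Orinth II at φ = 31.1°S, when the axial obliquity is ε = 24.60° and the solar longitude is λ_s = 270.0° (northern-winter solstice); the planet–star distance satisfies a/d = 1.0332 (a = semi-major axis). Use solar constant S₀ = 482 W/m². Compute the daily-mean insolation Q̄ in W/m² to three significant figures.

Solar declination: sin δ = sin ε · sin λ_s = sin 24.60° × sin 270.0° = -0.41628, so δ = -24.600°.
cos H₀ = −tan(-31.1°) tan(-24.600°) = -0.2762, H₀ = 1.8506 rad.
Bracket: H₀ sin φ sin δ + cos φ cos δ sin H₀ = 1.8506×-0.51653×-0.41628 + 0.85627×0.90924×0.96110 = 0.397918 + 0.748269 = 1.146187.
Inverse-square distance factor (a/d)² = 1.0332² = 1.067502.
Q̄ = (S₀/π) × 1.067502 × [bracket] = (482/π) × 1.067502 × 1.146187 = 187.7 W/m².

Q̄ ≈ 188 W/m²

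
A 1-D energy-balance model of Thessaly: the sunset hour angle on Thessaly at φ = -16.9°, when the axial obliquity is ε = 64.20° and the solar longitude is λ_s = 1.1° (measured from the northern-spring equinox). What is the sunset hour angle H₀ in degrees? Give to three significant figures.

H₀ = 89.7°

Solar declination: sin δ = sin ε · sin λ_s = sin 64.20° × sin 1.1° = 0.01728, so δ = +0.990°.
cos H₀ = −tan φ · tan δ = −tan(-16.9°) × tan(+0.990°) = 0.0053, so H₀ = 1.5655 rad = 89.70°.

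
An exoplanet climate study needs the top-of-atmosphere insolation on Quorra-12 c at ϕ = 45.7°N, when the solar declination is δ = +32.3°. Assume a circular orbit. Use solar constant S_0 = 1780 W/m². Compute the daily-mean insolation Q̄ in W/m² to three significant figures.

cos h₀ = −tan(+45.7°) tan(+32.300°) = -0.6478, h₀ = 2.2755 rad.
Bracket: h₀ sin ϕ sin δ + cos ϕ cos δ sin h₀ = 2.2755×0.71569×0.53435 + 0.69842×0.84526×0.76180 = 0.870217 + 0.449726 = 1.319943.
Q̄ = (S_0/π) × [bracket] = (1780/π) × 1.319943 = 747.9 W/m².

Q̄ ≈ 748 W/m²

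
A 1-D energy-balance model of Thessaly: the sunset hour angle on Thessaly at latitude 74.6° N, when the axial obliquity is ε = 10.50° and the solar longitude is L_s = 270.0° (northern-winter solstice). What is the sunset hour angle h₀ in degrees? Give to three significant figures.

Solar declination: sin δ = sin ε · sin L_s = sin 10.50° × sin 270.0° = -0.18224, so δ = -10.500°.
cos h₀ = −tan ϕ · tan δ = −tan(+74.6°) × tan(-10.500°) = 0.6729, so h₀ = 0.8327 rad = 47.71°.

h₀ = 47.7°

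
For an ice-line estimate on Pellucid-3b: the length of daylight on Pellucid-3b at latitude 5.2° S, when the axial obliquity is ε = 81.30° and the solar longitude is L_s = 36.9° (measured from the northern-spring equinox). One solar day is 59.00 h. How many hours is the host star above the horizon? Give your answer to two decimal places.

Solar declination: sin δ = sin ε · sin L_s = sin 81.30° × sin 36.9° = 0.59351, so δ = +36.407°.
cos h₀ = −tan ϕ · tan δ = −tan(-5.2°) × tan(+36.407°) = 0.0671, so h₀ = 1.5036 rad = 86.15°.
Daylight = 2h₀/(2π) × 59.00 h = (1.5036/π) × 59.00 = 28.24 h.

28.24 h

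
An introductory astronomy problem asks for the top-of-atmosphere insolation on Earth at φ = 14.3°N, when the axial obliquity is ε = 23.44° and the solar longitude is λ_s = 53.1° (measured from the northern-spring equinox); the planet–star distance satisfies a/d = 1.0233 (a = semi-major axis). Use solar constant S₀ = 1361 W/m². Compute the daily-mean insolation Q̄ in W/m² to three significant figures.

Q̄ ≈ 474 W/m²

Solar declination: sin δ = sin ε · sin λ_s = sin 23.44° × sin 53.1° = 0.31811, so δ = +18.548°.
cos H₀ = −tan(+14.3°) tan(+18.548°) = -0.0855, H₀ = 1.6564 rad.
Bracket: H₀ sin φ sin δ + cos φ cos δ sin H₀ = 1.6564×0.24700×0.31811 + 0.96902×0.94806×0.99634 = 0.130149 + 0.915327 = 1.045476.
Inverse-square distance factor (a/d)² = 1.0233² = 1.047143.
Q̄ = (S₀/π) × 1.047143 × [bracket] = (1361/π) × 1.047143 × 1.045476 = 474.3 W/m².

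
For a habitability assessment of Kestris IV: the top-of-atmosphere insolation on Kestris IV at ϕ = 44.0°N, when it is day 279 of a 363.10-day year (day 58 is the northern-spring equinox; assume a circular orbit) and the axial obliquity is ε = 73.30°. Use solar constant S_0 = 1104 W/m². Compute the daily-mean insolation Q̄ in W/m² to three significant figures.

Solar longitude: L_s = 360° × (279 − 58)/363.10 = 219.113°.
sin δ = sin 73.30° × sin 219.113° = -0.60425, so δ = -37.175°.
cos h₀ = −tan(+44.0°) tan(-37.175°) = 0.7323, h₀ = 0.7491 rad.
Bracket: h₀ sin ϕ sin δ + cos ϕ cos δ sin h₀ = 0.7491×0.69466×-0.60425 + 0.71934×0.79680×0.68096 = -0.314433 + 0.390306 = 0.075873.
Q̄ = (S_0/π) × [bracket] = (1104/π) × 0.075873 = 26.66 W/m².

Q̄ ≈ 26.7 W/m²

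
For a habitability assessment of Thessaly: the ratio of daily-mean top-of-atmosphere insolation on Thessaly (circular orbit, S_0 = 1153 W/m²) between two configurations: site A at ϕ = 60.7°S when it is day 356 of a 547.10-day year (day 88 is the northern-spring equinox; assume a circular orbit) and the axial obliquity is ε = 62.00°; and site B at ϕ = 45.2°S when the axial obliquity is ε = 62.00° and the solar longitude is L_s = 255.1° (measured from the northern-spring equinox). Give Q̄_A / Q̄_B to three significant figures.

— Configuration A (ϕ=-60.7°):
Solar longitude: L_s = 360° × (356 − 88)/547.10 = 176.348°.
sin δ = sin 62.00° × sin 176.348° = 0.05624, so δ = +3.224°.
cos h₀ = −tan(-60.7°) tan(+3.224°) = 0.1004, h₀ = 1.4702 rad.
Bracket: h₀ sin ϕ sin δ + cos ϕ cos δ sin h₀ = 1.4702×-0.87207×0.05624 + 0.48938×0.99842×0.99495 = -0.072106 + 0.486139 = 0.414033.
Q̄ = (S_0/π) × [bracket] = (1153/π) × 0.414033 = 151.95 W/m².
— Configuration B (ϕ=-45.2°):
Solar declination: sin δ = sin ε · sin L_s = sin 62.00° × sin 255.1° = -0.85326, so δ = -58.568°.
cos h₀ = −tan(-45.2°) tan(-58.568°) = -1.6477 ≤ −1 ⇒ polar day, h₀ = π.
Bracket: h₀ sin ϕ sin δ + cos ϕ cos δ sin h₀ = 3.1416×-0.70957×-0.85326 + 0.70463×0.52149×0.00000 = 1.902074 + 0.000000 = 1.902074.
Q̄ = (S_0/π) × [bracket] = (1153/π) × 1.902074 = 698.08 W/m².
Ratio Q̄_A / Q̄_B = 151.95 / 698.08 = 0.2177.

Q̄_A / Q̄_B ≈ 0.218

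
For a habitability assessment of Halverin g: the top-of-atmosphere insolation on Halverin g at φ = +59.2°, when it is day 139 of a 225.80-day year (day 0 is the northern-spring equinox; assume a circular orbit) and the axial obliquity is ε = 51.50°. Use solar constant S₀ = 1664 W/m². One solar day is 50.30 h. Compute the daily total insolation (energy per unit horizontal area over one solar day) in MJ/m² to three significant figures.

0.00 MJ/m²

Solar longitude: λ_s = 360° × (139 − 0)/225.80 = 221.612°.
sin δ = sin 51.50° × sin 221.612° = -0.51972, so δ = -31.313°.
cos H₀ = −tan(+59.2°) tan(-31.313°) = 1.0205 ≥ 1 ⇒ polar night, H₀ = 0 and Q̄ = 0.
Daily total = Q̄ × 50.30 h × 3600 s/h = 0.00 MJ/m².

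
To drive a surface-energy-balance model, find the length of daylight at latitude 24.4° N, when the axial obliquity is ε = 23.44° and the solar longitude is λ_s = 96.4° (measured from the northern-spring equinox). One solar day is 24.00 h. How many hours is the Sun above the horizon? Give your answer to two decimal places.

13.50 h

Solar declination: sin δ = sin ε · sin λ_s = sin 23.44° × sin 96.4° = 0.39531, so δ = +23.285°.
cos H₀ = −tan φ · tan δ = −tan(+24.4°) × tan(+23.285°) = -0.1952, so H₀ = 1.7673 rad = 101.26°.
Daylight = 2H₀/(2π) × 24.00 h = (1.7673/π) × 24.00 = 13.50 h.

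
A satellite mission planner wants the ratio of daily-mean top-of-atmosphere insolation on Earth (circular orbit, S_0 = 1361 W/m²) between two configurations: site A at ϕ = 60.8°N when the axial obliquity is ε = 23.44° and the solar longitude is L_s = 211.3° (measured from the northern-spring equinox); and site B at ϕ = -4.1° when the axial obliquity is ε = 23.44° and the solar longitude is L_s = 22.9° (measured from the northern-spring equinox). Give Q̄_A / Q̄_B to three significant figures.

Q̄_A / Q̄_B ≈ 0.236

— Configuration A (ϕ=+60.8°):
Solar declination: sin δ = sin ε · sin L_s = sin 23.44° × sin 211.3° = -0.20666, so δ = -11.927°.
cos h₀ = −tan(+60.8°) tan(-11.927°) = 0.3779, h₀ = 1.1832 rad.
Bracket: h₀ sin ϕ sin δ + cos ϕ cos δ sin h₀ = 1.1832×0.87292×-0.20666 + 0.48786×0.97841×0.92583 = -0.213446 + 0.441924 = 0.228478.
Q̄ = (S_0/π) × [bracket] = (1361/π) × 0.228478 = 98.981 W/m².
— Configuration B (ϕ=-4.1°):
Solar declination: sin δ = sin ε · sin L_s = sin 23.44° × sin 22.9° = 0.15479, so δ = +8.905°.
cos h₀ = −tan(-4.1°) tan(+8.905°) = 0.0112, h₀ = 1.5596 rad.
Bracket: h₀ sin ϕ sin δ + cos ϕ cos δ sin h₀ = 1.5596×-0.07150×0.15479 + 0.99744×0.98795×0.99994 = -0.017261 + 0.985362 = 0.968101.
Q̄ = (S_0/π) × [bracket] = (1361/π) × 0.968101 = 419.40 W/m².
Ratio Q̄_A / Q̄_B = 98.981 / 419.40 = 0.2360.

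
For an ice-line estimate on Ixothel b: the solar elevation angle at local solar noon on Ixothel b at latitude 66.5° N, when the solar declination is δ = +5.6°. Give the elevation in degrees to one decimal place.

At local noon the hour angle is zero, so the zenith angle equals |φ − δ| = |+66.5° − (+5.600°)| = 60.900°.
Elevation = 90° − 60.900° = 29.1°.

29.1°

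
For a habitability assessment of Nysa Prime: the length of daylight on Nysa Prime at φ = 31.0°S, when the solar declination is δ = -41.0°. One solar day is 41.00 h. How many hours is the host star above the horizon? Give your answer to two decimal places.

27.67 h

cos H₀ = −tan φ · tan δ = −tan(-31.0°) × tan(-41.000°) = -0.5223, so H₀ = 2.1204 rad = 121.49°.
Daylight = 2H₀/(2π) × 41.00 h = (2.1204/π) × 41.00 = 27.67 h.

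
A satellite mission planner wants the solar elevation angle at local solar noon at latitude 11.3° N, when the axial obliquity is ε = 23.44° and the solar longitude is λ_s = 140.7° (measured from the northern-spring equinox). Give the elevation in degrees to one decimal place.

86.7°

Solar declination: sin δ = sin ε · sin λ_s = sin 23.44° × sin 140.7° = 0.25195, so δ = +14.593°.
At local noon the hour angle is zero, so the zenith angle equals |φ − δ| = |+11.3° − (+14.593°)| = 3.293°.
Elevation = 90° − 3.293° = 86.7°.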